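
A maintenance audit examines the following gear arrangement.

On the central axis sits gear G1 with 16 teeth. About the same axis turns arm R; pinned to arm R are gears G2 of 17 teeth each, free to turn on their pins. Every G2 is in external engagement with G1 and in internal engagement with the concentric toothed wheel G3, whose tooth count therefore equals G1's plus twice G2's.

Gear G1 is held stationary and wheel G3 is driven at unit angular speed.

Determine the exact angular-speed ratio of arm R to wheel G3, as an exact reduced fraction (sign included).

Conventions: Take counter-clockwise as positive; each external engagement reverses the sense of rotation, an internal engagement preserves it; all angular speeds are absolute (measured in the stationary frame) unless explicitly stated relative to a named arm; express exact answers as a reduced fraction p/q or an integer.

recognized (axles ride arm R): planetary set, 16/17/50 teeth
ring teeth: 16 + 2·17 = 50
16(ω_sun−ω_arm) = −50(ω_ring−ω_arm),  ω_sun = 0, ω_ring = 1
16(0−ω_arm) = −50(1−ω_arm)  ⇒  66·ω_arm = 50  ⇒  ω_arm = 25/33
ω_out/ω_in = 25/33

25/33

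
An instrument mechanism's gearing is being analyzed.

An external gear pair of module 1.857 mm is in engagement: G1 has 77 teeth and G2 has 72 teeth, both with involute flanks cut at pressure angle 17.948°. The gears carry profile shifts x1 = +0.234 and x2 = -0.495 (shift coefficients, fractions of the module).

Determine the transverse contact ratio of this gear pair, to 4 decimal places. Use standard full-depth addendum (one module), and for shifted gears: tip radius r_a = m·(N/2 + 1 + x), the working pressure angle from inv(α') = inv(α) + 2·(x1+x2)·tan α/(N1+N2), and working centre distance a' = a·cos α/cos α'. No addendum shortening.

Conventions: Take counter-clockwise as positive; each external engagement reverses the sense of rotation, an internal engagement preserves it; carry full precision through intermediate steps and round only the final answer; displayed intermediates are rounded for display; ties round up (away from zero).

1.9943

single-mesh involute tooth geometry (77T engaging 72T at module 1.857)
base radii: r_b1 = 68.015333, r_b2 = 63.598753
tip radii: r_a1 = 73.786038, r_a2 = 67.789785
inv(α') = inv(17.948°) + 2·(+0.234-0.495)·tan α/(77+72) = 0.00953012  ⇒  α' = 17.30399°
a' = a·cos α / cos α' = 138.3465·cos 17.948°/cos 17.30399° = 137.853317
action lengths: √(r_a1²−r_b1²) = 28.605836, √(r_a2²−r_b2²) = 23.466009
base pitch p_b = π·m·cos α = 5.550038
CR = (28.605836 + 23.466009 − 137.853317·sin 17.30399°)/5.550038 = 1.994322
contact ratio ≈ 1.9943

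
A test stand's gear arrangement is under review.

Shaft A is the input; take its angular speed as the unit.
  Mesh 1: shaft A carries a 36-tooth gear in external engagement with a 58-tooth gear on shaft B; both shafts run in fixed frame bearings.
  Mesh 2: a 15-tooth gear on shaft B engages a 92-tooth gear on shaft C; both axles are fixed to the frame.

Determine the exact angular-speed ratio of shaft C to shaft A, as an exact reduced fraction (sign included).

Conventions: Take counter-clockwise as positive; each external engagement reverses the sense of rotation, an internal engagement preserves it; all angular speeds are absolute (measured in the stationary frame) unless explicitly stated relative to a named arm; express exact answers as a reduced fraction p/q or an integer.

class = fixed-axis compound train [2 meshes; 2 ratios multiply, 2 sense flips]
mesh 1 [36T→58T]: running ratio 18/29, sense −
mesh 2 [15T→92T]: running ratio 135/1334, sense +
ω_out/ω_in = 135/1334

135/1334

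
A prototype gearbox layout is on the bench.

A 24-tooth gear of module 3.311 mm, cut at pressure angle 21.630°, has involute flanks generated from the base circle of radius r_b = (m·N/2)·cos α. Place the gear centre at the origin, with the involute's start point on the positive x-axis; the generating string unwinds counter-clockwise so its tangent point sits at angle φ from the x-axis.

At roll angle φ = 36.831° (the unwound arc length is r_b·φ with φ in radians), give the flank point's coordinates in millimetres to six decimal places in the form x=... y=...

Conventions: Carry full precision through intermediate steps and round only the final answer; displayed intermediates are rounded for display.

x=43.794793 y=3.137091

recognized (one wheel, involute flank): single-mesh tooth geometry, m = 3.311, N = 24
pitch radius r_p = m·N/2 = 3.311·24/2 = 39.732000
base radius r_b = r_p·cos α = 39.732000·cos 21.630° = 36.934216
roll angle φ = 36.831° = 0.64282222 rad
x = r_b·(cos φ + φ·sin φ) = 43.794793
y = r_b·(sin φ − φ·cos φ) = 3.137091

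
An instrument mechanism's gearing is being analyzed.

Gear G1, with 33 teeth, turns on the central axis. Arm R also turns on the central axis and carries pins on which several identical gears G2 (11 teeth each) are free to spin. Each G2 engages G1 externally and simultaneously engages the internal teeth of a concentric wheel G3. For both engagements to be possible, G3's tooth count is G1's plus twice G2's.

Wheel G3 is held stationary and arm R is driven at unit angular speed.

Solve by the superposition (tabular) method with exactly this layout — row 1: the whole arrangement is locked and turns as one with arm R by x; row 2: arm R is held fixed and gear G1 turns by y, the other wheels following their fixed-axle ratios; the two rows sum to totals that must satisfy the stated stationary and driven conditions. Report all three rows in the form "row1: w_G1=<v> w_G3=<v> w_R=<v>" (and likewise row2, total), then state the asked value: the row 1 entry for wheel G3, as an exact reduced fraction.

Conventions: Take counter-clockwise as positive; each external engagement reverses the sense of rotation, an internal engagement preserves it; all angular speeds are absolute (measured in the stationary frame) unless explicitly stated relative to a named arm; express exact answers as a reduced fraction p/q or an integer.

planetary set (33T centre, 11T on arm, 55T internal) — Willis relation
row 1 — lock + rotate with arm: ω_sun = ω_ring = ω_arm = x
row 2 (arm held, sun turns y): ω_ring = −(33/55)·y, ω_arm = 0
boundary: total ω_ring = x − (33/55)·y = 0 and total ω_arm = x = 1  ⇒  y = 5/3, x = 1
row 2 ring = −(33/55)·5/3 = -1
totals (row 1 + row 2): sun 1 + 5/3 = 8/3, ring 1 + (-1) = 0, arm 1 + 0 = 1
asked cell (row1, ring) = 1

row1: w_G1=1 w_G3=1 w_R=1
row2: w_G1=5/3 w_G3=-1 w_R=0
total: w_G1=8/3 w_G3=0 w_R=1
asked value: 1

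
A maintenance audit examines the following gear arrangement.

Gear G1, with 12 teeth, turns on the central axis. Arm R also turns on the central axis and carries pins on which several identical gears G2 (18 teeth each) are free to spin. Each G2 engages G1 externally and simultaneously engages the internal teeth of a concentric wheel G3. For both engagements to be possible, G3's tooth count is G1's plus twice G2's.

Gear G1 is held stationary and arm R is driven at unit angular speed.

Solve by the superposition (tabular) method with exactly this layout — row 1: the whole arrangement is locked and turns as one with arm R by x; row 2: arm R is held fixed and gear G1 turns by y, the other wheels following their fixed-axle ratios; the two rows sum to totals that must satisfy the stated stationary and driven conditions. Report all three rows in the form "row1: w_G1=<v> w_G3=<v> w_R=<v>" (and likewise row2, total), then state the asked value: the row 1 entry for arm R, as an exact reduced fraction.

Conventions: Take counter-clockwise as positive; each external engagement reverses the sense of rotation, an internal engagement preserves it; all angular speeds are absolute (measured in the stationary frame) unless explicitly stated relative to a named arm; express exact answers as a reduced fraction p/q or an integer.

row1: w_G1=1 w_G3=1 w_R=1
row2: w_G1=-1 w_G3=1/4 w_R=0
total: w_G1=0 w_G3=5/4 w_R=1
asked value: 1

class = planetary set [G3 = 12+2·18 = 48; Willis about the carrier]
superposition row 1 [locked train]: every member turns x
row 2: sun turns y, ring = −(12/48)·y, arm 0
boundary: total ω_sun = x + y = 0 and total ω_arm = x = 1  ⇒  y = -1, x = 1
row 2 ring = −(12/48)·(-1) = 1/4
totals (row 1 + row 2): sun 1 + (-1) = 0, ring 1 + 1/4 = 5/4, arm 1 + 0 = 1
asked cell (row1, arm) = 1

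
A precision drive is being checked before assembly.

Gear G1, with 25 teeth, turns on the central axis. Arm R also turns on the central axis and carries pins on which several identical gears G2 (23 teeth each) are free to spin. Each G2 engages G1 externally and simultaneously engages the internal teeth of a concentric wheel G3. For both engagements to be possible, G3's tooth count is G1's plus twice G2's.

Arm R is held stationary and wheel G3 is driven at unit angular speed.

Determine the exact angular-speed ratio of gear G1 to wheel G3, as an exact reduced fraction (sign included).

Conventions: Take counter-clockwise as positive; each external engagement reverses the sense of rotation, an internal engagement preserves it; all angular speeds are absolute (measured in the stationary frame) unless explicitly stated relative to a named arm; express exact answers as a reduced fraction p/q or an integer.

recognized (axles ride arm R): planetary set, 25/23/71 teeth
ring teeth: 25 + 2·23 = 71
25(ω_sun−ω_arm) = −71(ω_ring−ω_arm),  ω_arm = 0, ω_ring = 1
ω_sun = 0 − (71/25)(1−0) = -71/25
ω_out/ω_in = -71/25

-71/25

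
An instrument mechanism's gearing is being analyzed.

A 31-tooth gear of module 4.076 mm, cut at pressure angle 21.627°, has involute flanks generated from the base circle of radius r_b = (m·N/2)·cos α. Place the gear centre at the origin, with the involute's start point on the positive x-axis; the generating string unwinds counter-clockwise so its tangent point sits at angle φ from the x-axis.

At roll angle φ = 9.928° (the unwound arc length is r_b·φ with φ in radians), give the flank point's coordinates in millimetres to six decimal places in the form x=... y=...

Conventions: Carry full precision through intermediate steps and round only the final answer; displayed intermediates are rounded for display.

single-mesh involute tooth geometry (31T wheel at module 4.076)
pitch radius r_p = m·N/2 = 4.076·31/2 = 63.178000
base radius r_b = r_p·cos α = 63.178000·cos 21.627° = 58.730453
roll angle φ = 9.928° = 0.17327629 rad
x = r_b·(cos φ + φ·sin φ) = 59.605527
y = r_b·(sin φ − φ·cos φ) = 0.101544

x=59.605527 y=0.101544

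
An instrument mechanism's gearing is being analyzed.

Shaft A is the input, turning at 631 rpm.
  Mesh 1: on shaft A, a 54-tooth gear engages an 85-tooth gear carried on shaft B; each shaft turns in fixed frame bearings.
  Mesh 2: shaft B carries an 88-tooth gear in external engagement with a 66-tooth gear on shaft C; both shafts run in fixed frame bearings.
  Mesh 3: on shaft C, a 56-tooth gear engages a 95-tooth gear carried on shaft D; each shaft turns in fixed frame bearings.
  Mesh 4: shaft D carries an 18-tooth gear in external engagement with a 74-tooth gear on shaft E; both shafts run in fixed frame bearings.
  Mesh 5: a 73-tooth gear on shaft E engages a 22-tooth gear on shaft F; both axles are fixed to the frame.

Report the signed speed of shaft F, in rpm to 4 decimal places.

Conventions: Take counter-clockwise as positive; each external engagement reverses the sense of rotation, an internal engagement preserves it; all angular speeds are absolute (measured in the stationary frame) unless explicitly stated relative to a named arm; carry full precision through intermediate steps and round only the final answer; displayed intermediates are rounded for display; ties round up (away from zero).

class = fixed-axis compound train [5 meshes; 5 ratios multiply, 5 sense flips]
mesh 1 [54T→85T]: ω = 631.0000×54/85 = 400.8706 rpm, sense flips to −
mesh 2 [88T→66T]: ω = 400.8706×88/66 = 534.4941 rpm, sense flips to +
mesh 3 [56T→95T]: ω = 534.4941×56/95 = 315.0702 rpm, sense flips to −
mesh 4 [18T→74T]: ω = 315.0702×18/74 = 76.6387 rpm, sense flips to +
mesh 5 [73T→22T]: ω = 76.6387×73/22 = 254.3011 rpm, sense flips to −
signed output speed = -254.3011 rpm

-254.3011 rpm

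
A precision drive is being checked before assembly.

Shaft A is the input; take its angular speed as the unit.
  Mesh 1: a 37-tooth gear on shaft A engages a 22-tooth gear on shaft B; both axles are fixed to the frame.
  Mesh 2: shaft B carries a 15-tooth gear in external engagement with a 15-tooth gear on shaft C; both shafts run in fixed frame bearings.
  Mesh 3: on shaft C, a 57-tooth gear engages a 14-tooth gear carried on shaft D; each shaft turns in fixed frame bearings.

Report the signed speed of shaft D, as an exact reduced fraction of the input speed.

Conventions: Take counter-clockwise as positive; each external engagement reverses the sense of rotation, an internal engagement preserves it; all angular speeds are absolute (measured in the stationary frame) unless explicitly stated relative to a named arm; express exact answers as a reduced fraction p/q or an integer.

3-mesh fixed-axis compound train (all bearings frame-fixed)
mesh 1 [37T→22T]: |ω|/ω_in = 1×37/22 = 37/22, sense flips to −
mesh 2 [15T→15T]: |ω|/ω_in = (37/22)×15/15 = 37/22, sense flips to +
mesh 3 [57T→14T]: |ω|/ω_in = (37/22)×57/14 = 2109/308, sense flips to −
signed output speed (× input speed) = -2109/308

-2109/308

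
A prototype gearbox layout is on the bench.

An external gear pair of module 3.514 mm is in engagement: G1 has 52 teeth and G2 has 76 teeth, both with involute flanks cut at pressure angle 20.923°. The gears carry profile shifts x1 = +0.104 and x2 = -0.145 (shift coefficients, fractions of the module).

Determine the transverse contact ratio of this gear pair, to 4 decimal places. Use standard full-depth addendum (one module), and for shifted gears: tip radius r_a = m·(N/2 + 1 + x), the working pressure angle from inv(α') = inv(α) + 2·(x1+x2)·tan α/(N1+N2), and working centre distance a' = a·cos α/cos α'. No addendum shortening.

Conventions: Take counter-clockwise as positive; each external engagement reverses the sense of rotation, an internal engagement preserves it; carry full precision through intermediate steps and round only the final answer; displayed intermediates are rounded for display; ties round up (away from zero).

1.7387

topology: single-mesh involute geometry — m = 3.514, 52T/76T pair
base radii: r_b1 = 85.339567, r_b2 = 124.727060
tip radii: r_a1 = 95.243456, r_a2 = 136.536470
inv(α') = inv(20.923°) + 2·(+0.104-0.145)·tan α/(52+76) = 0.01690273  ⇒  α' = 20.82651°
a' = a·cos α / cos α' = 224.8960·cos 20.923°/cos 20.82651° = 224.751608
action lengths: √(r_a1²−r_b1²) = 42.290356, √(r_a2²−r_b2²) = 55.546091
base pitch p_b = π·m·cos α = 10.311621
CR = (42.290356 + 55.546091 − 224.751608·sin 20.82651°)/10.311621 = 1.738659
contact ratio ≈ 1.7387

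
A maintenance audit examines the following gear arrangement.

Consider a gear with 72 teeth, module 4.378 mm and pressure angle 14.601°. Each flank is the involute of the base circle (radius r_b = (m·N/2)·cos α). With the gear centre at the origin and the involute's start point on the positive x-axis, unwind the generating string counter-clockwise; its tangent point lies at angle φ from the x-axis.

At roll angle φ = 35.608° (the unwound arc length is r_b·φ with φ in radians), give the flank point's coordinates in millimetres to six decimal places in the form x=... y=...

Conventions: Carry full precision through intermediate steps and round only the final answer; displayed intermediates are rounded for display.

single-mesh involute tooth geometry (72T wheel at module 4.378)
pitch radius r_p = m·N/2 = 4.378·72/2 = 157.608000
base radius r_b = r_p·cos α = 157.608000·cos 14.601° = 152.518014
roll angle φ = 35.608° = 0.62147684 rad
x = r_b·(cos φ + φ·sin φ) = 179.188224
y = r_b·(sin φ − φ·cos φ) = 11.738354

x=179.188224 y=11.738354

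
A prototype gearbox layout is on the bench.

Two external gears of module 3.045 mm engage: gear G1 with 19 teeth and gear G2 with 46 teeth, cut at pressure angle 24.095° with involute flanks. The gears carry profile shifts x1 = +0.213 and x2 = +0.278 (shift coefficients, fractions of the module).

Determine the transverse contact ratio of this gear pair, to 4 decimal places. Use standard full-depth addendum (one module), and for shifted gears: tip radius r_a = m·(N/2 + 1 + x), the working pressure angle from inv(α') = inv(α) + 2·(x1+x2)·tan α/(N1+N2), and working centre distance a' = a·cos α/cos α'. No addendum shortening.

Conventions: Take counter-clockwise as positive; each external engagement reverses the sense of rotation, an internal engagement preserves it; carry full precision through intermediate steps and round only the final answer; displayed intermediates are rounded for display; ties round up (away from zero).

1.4256

class = single-mesh tooth geometry [involute pair 19T × 46T, m = 3.045]
base radii: r_b1 = 26.407041, r_b2 = 63.932837
tip radii: r_a1 = 32.621085, r_a2 = 73.926510
inv(α') = inv(24.095°) + 2·(+0.213+0.278)·tan α/(19+46) = 0.03343623  ⇒  α' = 25.87630°
a' = a·cos α / cos α' = 98.9625·cos 24.095°/cos 25.87630° = 100.406833
action lengths: √(r_a1²−r_b1²) = 19.152111, √(r_a2²−r_b2²) = 37.117667
base pitch p_b = π·m·cos α = 8.732649
CR = (19.152111 + 37.117667 − 100.406833·sin 25.87630°)/8.732649 = 1.425599
contact ratio ≈ 1.4256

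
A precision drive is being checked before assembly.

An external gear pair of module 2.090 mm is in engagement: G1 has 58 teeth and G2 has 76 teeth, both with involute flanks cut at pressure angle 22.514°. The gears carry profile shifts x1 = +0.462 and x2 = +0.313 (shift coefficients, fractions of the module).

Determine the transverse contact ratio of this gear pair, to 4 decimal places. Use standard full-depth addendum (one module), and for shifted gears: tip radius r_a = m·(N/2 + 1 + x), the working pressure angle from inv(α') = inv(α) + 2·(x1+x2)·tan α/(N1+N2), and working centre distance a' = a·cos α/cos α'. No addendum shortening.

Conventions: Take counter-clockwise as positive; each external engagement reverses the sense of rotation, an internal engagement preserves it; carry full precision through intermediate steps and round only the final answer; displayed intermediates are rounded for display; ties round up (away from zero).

class = single-mesh tooth geometry [involute pair 58T × 76T, m = 2.090]
base radii: r_b1 = 55.990669, r_b2 = 73.367084
tip radii: r_a1 = 63.665580, r_a2 = 82.164170
inv(α') = inv(22.514°) + 2·(+0.462+0.313)·tan α/(58+76) = 0.02635102  ⇒  α' = 24.00039°
a' = a·cos α / cos α' = 140.0300·cos 22.514°/cos 24.00039° = 141.600121
action lengths: √(r_a1²−r_b1²) = 30.304307, √(r_a2²−r_b2²) = 36.989483
base pitch p_b = π·m·cos α = 6.065513
CR = (30.304307 + 36.989483 − 141.600121·sin 24.00039°)/6.065513 = 1.599032
contact ratio ≈ 1.5990

1.5990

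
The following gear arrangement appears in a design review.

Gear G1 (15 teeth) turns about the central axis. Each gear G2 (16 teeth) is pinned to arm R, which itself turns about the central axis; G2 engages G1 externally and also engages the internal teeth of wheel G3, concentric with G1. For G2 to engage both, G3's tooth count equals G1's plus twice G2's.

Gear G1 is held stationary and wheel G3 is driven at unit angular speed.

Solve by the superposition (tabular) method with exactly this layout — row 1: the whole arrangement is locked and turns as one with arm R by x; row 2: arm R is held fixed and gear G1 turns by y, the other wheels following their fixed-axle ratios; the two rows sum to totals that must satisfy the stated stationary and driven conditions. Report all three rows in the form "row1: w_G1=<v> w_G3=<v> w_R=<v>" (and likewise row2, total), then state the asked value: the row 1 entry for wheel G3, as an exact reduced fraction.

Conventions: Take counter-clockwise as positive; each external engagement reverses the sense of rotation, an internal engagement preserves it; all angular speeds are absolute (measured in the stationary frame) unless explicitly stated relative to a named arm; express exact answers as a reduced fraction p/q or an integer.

class = planetary set [G3 = 15+2·16 = 47; Willis about the carrier]
row 1 (train locked, turned with arm): all members turn x
superposition row 2 [arm held]: sun y, ring −(15/47)·y, arm 0
boundary: total ω_sun = x + y = 0 and total ω_ring = x − (15/47)·y = 1  ⇒  y = -47/62, x = 47/62
row 2 ring = −(15/47)·(-47/62) = 15/62
totals (row 1 + row 2): sun 47/62 + (-47/62) = 0, ring 47/62 + 15/62 = 1, arm 47/62 + 0 = 47/62
asked cell (row1, ring) = 47/62

row1: w_G1=47/62 w_G3=47/62 w_R=47/62
row2: w_G1=-47/62 w_G3=15/62 w_R=0
total: w_G1=0 w_G3=1 w_R=47/62
asked value: 47/62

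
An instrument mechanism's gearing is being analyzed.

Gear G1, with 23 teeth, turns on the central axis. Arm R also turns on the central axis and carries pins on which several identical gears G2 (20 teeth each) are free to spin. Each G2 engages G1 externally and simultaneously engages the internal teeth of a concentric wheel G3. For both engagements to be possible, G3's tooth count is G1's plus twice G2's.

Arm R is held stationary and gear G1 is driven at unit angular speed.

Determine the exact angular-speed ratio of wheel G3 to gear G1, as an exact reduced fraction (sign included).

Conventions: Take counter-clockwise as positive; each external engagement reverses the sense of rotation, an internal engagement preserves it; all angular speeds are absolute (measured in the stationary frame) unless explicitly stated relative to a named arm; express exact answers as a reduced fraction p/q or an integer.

-23/63

class = planetary set [G3 = 23+2·20 = 63; Willis about the carrier]
ring teeth: 23 + 2·20 = 63
23(ω_sun−ω_arm) = −63(ω_ring−ω_arm),  ω_arm = 0, ω_sun = 1
ω_ring = 0 − (23/63)(1−0) = -23/63
ω_out/ω_in = -23/63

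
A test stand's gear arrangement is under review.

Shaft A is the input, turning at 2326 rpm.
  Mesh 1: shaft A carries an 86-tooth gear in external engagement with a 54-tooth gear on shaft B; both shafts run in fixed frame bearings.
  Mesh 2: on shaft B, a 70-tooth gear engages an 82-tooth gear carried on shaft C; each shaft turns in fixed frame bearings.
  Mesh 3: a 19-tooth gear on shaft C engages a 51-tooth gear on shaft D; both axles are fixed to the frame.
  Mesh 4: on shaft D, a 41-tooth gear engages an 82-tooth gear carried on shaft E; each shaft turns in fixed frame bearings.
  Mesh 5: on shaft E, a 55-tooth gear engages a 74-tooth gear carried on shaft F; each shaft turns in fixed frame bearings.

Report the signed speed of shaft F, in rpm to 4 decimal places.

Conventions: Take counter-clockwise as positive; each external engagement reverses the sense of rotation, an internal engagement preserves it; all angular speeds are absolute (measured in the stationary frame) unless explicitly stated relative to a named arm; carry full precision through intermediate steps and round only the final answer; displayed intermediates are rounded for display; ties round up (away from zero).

-437.8073 rpm

topology: fixed-axis compound train — 5 meshes, A→F
mesh 1 [86T→54T]: ω = 2326.0000×86/54 = 3704.3704 rpm, sense flips to −
mesh 2 [70T→82T]: ω = 3704.3704×70/82 = 3162.2674 rpm, sense flips to +
mesh 3 [19T→51T]: ω = 3162.2674×19/51 = 1178.0996 rpm, sense flips to −
mesh 4 [41T→82T]: ω = 1178.0996×41/82 = 589.0498 rpm, sense flips to +
mesh 5 [55T→74T]: ω = 589.0498×55/74 = 437.8073 rpm, sense flips to −
signed output speed = -437.8073 rpm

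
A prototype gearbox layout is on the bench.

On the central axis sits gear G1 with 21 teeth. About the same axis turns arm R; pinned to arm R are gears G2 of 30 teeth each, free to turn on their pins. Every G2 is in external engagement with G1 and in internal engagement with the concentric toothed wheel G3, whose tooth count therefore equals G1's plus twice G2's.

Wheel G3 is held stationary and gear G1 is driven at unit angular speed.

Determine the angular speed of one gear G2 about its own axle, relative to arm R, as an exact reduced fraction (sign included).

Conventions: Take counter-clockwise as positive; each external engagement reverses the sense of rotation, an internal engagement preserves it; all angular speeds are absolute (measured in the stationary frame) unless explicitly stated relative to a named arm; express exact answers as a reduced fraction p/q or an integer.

planetary set (21T centre, 30T on arm, 81T internal) — Willis relation
ring teeth: 21 + 2·30 = 81
21(ω_sun−ω_arm) = −81(ω_ring−ω_arm),  ω_ring = 0, ω_sun = 1
21(1−ω_arm) = −81(0−ω_arm)  ⇒  102·ω_arm = 21  ⇒  ω_arm = 7/34
sun–planet mesh: 21·(1−7/34) = −30·(ω_p−ω_arm)  ⇒  ω_p−ω_arm = -189/340
exact speed ratio = -189/340

-189/340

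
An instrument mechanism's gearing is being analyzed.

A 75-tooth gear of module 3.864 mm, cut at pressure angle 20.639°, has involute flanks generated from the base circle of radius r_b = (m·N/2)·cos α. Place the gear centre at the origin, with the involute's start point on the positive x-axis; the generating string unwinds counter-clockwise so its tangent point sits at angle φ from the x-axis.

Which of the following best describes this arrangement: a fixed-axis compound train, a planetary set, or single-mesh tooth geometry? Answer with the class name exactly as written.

single-mesh tooth geometry

recognized (one wheel, involute flank): single-mesh tooth geometry, m = 3.864, N = 75
classification: single-mesh tooth geometry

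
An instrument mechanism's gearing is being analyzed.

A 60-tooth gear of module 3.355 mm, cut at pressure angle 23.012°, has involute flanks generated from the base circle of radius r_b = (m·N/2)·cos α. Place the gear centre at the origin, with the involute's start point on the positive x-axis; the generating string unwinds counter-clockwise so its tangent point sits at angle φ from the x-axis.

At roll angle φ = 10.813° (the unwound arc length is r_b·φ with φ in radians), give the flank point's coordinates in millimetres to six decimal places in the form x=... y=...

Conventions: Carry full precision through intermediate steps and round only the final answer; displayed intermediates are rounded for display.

single-mesh involute tooth geometry (60T wheel at module 3.355)
pitch radius r_p = m·N/2 = 3.355·60/2 = 100.650000
base radius r_b = r_p·cos α = 100.650000·cos 23.012° = 92.640575
roll angle φ = 10.813° = 0.18872245 rad
x = r_b·(cos φ + φ·sin φ) = 94.275665
y = r_b·(sin φ − φ·cos φ) = 0.206825

x=94.275665 y=0.206825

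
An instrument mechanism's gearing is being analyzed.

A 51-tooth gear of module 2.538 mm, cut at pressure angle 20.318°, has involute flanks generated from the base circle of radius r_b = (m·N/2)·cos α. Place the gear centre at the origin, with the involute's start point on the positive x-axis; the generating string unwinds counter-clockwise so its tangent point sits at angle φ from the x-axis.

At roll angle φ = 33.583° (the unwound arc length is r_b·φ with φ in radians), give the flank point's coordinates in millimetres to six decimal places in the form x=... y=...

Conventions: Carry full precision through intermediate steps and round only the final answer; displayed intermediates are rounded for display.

recognized (one wheel, involute flank): single-mesh tooth geometry, m = 2.538, N = 51
pitch radius r_p = m·N/2 = 2.538·51/2 = 64.719000
base radius r_b = r_p·cos α = 64.719000·cos 20.318° = 60.692177
roll angle φ = 33.583° = 0.58613392 rad
x = r_b·(cos φ + φ·sin φ) = 70.239183
y = r_b·(sin φ − φ·cos φ) = 3.935571

x=70.239183 y=3.935571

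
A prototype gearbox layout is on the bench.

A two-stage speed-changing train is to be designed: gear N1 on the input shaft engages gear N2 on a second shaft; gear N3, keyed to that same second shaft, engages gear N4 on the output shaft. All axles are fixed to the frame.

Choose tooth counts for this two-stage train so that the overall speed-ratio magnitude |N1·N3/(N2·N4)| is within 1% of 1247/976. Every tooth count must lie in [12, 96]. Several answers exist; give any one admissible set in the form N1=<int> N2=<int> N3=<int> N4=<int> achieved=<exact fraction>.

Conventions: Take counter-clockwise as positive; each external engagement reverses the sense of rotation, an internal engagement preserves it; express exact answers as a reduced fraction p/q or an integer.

N1=29 N2=16 N3=43 N4=61 achieved=1247/976

design class (target 1247/976): fixed-axis compound train
target = 1247/976 in lowest terms: an exact hit needs N1·N3 = k·1247 and N2·N4 = k·976 for one integer k, every count in [12, 96]; additionally prefer no 1:1 stage (N1 ≠ N2, N3 ≠ N4)
k = 1: N1·N3 = 1247 = 29·43, N2·N4 = 976 = 16·61
achieved = 29·43/(16·61) = 1247/976; |achieved − target| = 0 ≤ 1247/97600 ✓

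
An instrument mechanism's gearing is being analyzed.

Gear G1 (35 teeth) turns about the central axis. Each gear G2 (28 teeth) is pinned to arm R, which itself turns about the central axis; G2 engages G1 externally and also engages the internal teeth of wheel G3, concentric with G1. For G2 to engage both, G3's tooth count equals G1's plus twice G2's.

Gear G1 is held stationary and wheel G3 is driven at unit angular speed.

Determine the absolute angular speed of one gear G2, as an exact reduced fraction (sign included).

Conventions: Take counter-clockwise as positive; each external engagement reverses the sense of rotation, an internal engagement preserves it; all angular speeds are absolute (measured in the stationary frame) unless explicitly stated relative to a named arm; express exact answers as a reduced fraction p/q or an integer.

13/8

planetary set (35T centre, 28T on arm, 91T internal) — Willis relation
ring teeth: 35 + 2·28 = 91
35(ω_sun−ω_arm) = −91(ω_ring−ω_arm),  ω_sun = 0, ω_ring = 1
35(0−ω_arm) = −91(1−ω_arm)  ⇒  126·ω_arm = 91  ⇒  ω_arm = 13/18
sun–planet mesh: 35·(0−13/18) = −28·(ω_p−ω_arm)  ⇒  ω_p−ω_arm = 65/72
ω_p = 13/18 + 65/72 = 13/8
exact speed ratio = 13/8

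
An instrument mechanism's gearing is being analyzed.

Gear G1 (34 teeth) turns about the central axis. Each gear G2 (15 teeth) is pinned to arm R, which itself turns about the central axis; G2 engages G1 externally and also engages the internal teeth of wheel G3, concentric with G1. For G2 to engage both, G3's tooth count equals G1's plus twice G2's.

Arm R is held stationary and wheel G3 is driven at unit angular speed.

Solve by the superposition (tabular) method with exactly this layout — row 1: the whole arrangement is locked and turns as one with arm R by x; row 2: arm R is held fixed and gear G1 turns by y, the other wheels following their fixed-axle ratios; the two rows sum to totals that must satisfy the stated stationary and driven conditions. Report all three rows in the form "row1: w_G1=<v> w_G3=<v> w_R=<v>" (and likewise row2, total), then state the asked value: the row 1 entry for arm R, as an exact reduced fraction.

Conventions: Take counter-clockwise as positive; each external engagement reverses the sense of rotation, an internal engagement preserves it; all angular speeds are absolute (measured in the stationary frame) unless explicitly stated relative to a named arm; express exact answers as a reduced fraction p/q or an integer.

planetary set (34T centre, 15T on arm, 64T internal) — Willis relation
row 1: whole set turns with the arm by x
row 2 (arm held, sun turns y): ω_ring = −(34/64)·y, ω_arm = 0
boundary: total ω_arm = x = 0 and total ω_ring = x − (34/64)·y = 1  ⇒  y = -32/17, x = 0
row 2 ring = −(34/64)·(-32/17) = 1
totals (row 1 + row 2): sun 0 + (-32/17) = -32/17, ring 0 + 1 = 1, arm 0 + 0 = 0
asked cell (row1, arm) = 0

row1: w_G1=0 w_G3=0 w_R=0
row2: w_G1=-32/17 w_G3=1 w_R=0
total: w_G1=-32/17 w_G3=1 w_R=0
asked value: 0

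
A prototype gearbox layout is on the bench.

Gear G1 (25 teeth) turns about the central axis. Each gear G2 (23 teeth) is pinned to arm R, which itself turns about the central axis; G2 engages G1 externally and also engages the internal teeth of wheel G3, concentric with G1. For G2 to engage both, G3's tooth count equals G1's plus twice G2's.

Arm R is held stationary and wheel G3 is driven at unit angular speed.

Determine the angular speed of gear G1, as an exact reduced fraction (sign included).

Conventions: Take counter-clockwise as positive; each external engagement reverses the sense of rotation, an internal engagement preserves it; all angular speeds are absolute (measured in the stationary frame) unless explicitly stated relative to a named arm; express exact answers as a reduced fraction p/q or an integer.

class = planetary set [G3 = 25+2·23 = 71; Willis about the carrier]
ring teeth: 25 + 2·23 = 71
25(ω_sun−ω_arm) = −71(ω_ring−ω_arm),  ω_arm = 0, ω_ring = 1
ω_sun = 0 − (71/25)(1−0) = -71/25
exact speed ratio = -71/25

-71/25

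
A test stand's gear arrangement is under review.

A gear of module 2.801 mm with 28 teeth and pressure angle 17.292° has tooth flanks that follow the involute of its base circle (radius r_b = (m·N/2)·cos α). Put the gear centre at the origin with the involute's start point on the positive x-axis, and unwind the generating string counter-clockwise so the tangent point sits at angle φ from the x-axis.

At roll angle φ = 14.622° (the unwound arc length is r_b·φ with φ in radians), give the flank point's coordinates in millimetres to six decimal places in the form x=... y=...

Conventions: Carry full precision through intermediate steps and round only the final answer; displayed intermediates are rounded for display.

x=38.641088 y=0.206089

topology: single-mesh involute geometry — m = 2.801, N = 28
pitch radius r_p = m·N/2 = 2.801·28/2 = 39.214000
base radius r_b = r_p·cos α = 39.214000·cos 17.292° = 37.441618
roll angle φ = 14.622° = 0.25520204 rad
x = r_b·(cos φ + φ·sin φ) = 38.641088
y = r_b·(sin φ − φ·cos φ) = 0.206089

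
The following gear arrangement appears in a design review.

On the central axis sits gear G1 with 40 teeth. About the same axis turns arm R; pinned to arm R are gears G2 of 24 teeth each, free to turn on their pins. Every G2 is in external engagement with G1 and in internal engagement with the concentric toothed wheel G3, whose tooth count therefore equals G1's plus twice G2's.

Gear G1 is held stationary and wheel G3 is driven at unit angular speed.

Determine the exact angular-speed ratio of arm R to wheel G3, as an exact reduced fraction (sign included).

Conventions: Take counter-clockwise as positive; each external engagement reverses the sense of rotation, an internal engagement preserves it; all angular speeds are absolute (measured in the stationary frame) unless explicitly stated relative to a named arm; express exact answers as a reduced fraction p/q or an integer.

planetary set (40T centre, 24T on arm, 88T internal) — Willis relation
ring teeth: 40 + 2·24 = 88
40(ω_sun−ω_arm) = −88(ω_ring−ω_arm),  ω_sun = 0, ω_ring = 1
40(0−ω_arm) = −88(1−ω_arm)  ⇒  128·ω_arm = 88  ⇒  ω_arm = 11/16
ω_out/ω_in = 11/16

11/16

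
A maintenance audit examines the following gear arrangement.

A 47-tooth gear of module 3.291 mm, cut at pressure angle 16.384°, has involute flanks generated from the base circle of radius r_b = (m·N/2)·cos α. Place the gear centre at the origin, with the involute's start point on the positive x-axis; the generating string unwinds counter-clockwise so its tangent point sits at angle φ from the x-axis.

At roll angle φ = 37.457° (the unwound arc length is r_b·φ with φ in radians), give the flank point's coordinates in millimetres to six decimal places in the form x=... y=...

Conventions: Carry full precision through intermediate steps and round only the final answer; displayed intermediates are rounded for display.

x=88.399287 y=6.619514

recognized (one wheel, involute flank): single-mesh tooth geometry, m = 3.291, N = 47
pitch radius r_p = m·N/2 = 3.291·47/2 = 77.338500
base radius r_b = r_p·cos α = 77.338500·cos 16.384° = 74.197999
roll angle φ = 37.457° = 0.65374798 rad
x = r_b·(cos φ + φ·sin φ) = 88.399287
y = r_b·(sin φ − φ·cos φ) = 6.619514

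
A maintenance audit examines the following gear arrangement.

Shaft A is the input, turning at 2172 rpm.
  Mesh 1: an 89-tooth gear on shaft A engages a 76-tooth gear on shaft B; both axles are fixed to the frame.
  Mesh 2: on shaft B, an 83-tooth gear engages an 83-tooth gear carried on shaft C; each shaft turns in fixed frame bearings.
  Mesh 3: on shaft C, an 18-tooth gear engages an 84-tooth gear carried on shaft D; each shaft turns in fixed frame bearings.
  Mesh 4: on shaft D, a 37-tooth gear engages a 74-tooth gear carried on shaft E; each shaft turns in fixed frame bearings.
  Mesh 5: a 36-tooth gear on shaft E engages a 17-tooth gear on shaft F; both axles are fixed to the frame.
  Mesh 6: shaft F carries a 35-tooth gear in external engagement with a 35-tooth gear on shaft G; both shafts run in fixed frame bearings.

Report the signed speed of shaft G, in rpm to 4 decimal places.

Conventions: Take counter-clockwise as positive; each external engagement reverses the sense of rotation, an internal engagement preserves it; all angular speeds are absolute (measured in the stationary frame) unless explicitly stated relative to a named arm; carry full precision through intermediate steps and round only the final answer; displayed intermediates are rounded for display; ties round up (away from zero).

+577.1026 rpm

class = fixed-axis compound train [6 meshes; 6 ratios multiply, 6 sense flips]
mesh 1 [89T→76T]: ω = 2172.0000×89/76 = 2543.5263 rpm, sense flips to −
mesh 2 [83T→83T]: ω = 2543.5263×83/83 = 2543.5263 rpm, sense flips to +
mesh 3 [18T→84T]: ω = 2543.5263×18/84 = 545.0414 rpm, sense flips to −
mesh 4 [37T→74T]: ω = 545.0414×37/74 = 272.5207 rpm, sense flips to +
mesh 5 [36T→17T]: ω = 272.5207×36/17 = 577.1026 rpm, sense flips to −
mesh 6 [35T→35T]: ω = 577.1026×35/35 = 577.1026 rpm, sense flips to +
signed output speed = +577.1026 rpm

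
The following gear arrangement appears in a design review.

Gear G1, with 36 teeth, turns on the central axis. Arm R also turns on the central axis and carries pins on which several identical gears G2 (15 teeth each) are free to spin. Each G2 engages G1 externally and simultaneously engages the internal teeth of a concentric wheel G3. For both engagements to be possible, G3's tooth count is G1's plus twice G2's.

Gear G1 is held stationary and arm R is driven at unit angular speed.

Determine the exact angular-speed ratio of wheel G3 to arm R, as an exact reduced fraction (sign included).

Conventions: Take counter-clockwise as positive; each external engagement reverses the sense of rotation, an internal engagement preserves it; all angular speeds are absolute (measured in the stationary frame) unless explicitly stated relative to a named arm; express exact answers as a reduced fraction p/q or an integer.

class = planetary set [G3 = 36+2·15 = 66; Willis about the carrier]
ring teeth: 36 + 2·15 = 66
36(ω_sun−ω_arm) = −66(ω_ring−ω_arm),  ω_sun = 0, ω_arm = 1
ω_ring = 1 − (36/66)(0−1) = 17/11
ω_out/ω_in = 17/11

17/11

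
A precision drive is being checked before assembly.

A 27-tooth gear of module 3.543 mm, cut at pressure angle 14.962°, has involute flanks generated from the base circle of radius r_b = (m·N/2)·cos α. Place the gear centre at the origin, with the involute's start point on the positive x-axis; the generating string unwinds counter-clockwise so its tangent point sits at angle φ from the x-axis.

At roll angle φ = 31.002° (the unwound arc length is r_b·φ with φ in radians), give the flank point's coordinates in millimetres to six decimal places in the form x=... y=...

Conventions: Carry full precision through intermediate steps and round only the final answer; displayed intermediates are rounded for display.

single-mesh involute tooth geometry (27T wheel at module 3.543)
pitch radius r_p = m·N/2 = 3.543·27/2 = 47.830500
base radius r_b = r_p·cos α = 47.830500·cos 14.962° = 46.208915
roll angle φ = 31.002° = 0.54108697 rad
x = r_b·(cos φ + φ·sin φ) = 52.486207
y = r_b·(sin φ − φ·cos φ) = 2.369393

x=52.486207 y=2.369393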